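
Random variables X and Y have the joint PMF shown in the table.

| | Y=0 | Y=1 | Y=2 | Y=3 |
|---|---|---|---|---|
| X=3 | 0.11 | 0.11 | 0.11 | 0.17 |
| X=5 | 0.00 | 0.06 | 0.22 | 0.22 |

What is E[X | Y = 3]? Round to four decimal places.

4.1282

P(Y = 3) = 0.39.
Σ X·P over the event = 3·(0.17) + 5·(0.22) = 1.61.
E[X | Y = 3] = (1.61) / (0.39) = 4.1282.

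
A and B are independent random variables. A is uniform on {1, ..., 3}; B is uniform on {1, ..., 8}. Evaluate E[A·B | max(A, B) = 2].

8/3

Outcomes with max(A, B) = 2: (1,2), (2,1), (2,2), each with probability 1/24.
E[A·B | max(A, B) = 2] = (2 + 2 + 4) / 3 = 8/3.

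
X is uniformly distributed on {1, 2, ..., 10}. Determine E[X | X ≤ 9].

Given X ≤ 9, X is equally likely to be any of {1, 2, 3, 4, 5, 6, 7, 8, 9}.
E[X | X ≤ 9] = (1 + 2 + 3 + 4 + 5 + 6 + 7 + 8 + 9) / 9 = 5.

5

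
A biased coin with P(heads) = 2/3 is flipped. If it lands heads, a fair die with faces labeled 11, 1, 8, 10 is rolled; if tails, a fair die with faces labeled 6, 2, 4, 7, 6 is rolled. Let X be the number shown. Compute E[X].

20/3

E[X | heads] = (11+1+8+10)/4 = 15/2.
E[X | tails] = (6+2+4+7+6)/5 = 5.
E[X] = (2/3)·(15/2) + (1/3)·(5) = 20/3.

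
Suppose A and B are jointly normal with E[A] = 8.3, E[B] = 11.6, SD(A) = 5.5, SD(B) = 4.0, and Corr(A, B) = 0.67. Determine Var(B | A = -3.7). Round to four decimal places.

8.8176

The conditional variance in a bivariate normal is σ_B²(1 − ρ²), independent of x.
Var(B | A=-3.7) = (4.0)²·(1 − (0.67)²) = 16·0.5511 = 8.8176.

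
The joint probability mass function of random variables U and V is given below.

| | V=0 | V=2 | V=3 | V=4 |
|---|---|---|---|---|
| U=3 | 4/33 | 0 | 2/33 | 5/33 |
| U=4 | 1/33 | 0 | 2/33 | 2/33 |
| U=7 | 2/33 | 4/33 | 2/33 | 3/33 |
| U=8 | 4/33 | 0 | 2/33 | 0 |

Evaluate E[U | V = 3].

11/2

P(V = 3) = 8/33.
Σ U·P over the event = 3·(2/33) + 4·(2/33) + 7·(2/33) + 8·(2/33) = 4/3.
E[U | V = 3] = (4/3) / (8/33) = 11/2.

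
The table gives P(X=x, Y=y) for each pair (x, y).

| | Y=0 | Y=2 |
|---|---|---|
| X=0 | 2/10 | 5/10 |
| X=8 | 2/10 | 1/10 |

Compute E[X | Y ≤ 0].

P(Y ≤ 0) = 2/5.
Summing X·P(X=x,Y=y) over the conditioning event gives 8/5.
E[X | Y ≤ 0] = (8/5) / (2/5) = 4.

4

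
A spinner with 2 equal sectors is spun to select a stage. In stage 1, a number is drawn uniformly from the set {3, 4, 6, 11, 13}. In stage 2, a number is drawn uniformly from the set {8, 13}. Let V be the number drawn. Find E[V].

E[V | stage 1] = (3+4+6+11+13)/5 = 37/5.
E[V | stage 2] = (8+13)/2 = 21/2.
By the law of total expectation,
E[V] = (1/2)·(37/5) + (1/2)·(21/2) = 179/20.

179/20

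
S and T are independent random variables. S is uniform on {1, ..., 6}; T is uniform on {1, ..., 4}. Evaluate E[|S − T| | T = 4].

P(T = 4) = 1/4.
Summing |S−T|·P(x,y) over outcomes with T = 4 gives 3/8.
E[|S − T| | T = 4] = (3/8) / (1/4) = 3/2.

3/2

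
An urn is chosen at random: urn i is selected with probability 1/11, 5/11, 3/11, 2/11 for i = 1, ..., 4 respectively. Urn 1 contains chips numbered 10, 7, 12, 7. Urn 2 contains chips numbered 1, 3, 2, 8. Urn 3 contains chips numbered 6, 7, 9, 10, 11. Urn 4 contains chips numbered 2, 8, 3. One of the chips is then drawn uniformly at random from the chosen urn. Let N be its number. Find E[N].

E[N | urn 1] = (10+7+12+7)/4 = 9.
E[N | urn 2] = (1+3+2+8)/4 = 7/2.
E[N | urn 3] = (6+7+9+10+11)/5 = 43/5.
E[N | urn 4] = (2+8+3)/3 = 13/3.
By the law of total expectation,
E[N] = (1/11)·(9) + (5/11)·(7/2) + (3/11)·(43/5) + (2/11)·(13/3) = 1829/330.

1829/330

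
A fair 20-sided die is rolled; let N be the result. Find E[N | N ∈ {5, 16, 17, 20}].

P(N ∈ {5, 16, 17, 20}) = 1/5.
Σ over the event: 5·1/20 + 16·1/20 + 17·1/20 + 20·1/20 = 29/10.
E[N | N ∈ {5, 16, 17, 20}] = (29/10) / (1/5) = 29/2.

29/2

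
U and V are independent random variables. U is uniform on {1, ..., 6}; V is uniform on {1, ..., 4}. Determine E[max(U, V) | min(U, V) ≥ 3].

37/8

Outcomes with min(U, V) ≥ 3: (3,3), (3,4), (4,3), (4,4), (5,3), (5,4), (6,3), (6,4), each with probability 1/24.
E[max(U, V) | min(U, V) ≥ 3] = (3 + 4 + 4 + 4 + 5 + 5 + 6 + 6) / 8 = 37/8.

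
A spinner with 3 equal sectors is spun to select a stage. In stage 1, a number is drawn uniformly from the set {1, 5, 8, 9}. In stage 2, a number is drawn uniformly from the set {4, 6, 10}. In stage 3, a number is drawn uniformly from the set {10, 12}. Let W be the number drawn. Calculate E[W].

E[W | stage 1] = (1+5+8+9)/4 = 23/4.
E[W | stage 2] = (4+6+10)/3 = 20/3.
E[W | stage 3] = (10+12)/2 = 11.
By the law of total expectation,
E[W] = (1/3)·(23/4) + (1/3)·(20/3) + (1/3)·(11) = 281/36.

281/36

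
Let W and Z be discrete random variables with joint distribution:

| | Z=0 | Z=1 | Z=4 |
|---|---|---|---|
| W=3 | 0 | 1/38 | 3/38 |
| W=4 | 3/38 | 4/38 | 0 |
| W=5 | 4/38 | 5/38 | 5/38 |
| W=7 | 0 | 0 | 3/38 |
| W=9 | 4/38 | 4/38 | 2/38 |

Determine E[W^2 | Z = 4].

461/13

P(Z = 4) = 13/38.
Σ W^2·P over the event = 9·(3/38) + 25·(5/38) + 49·(3/38) + 81·(2/38) = 461/38.
E[W^2 | Z = 4] = (461/38) / (13/38) = 461/13.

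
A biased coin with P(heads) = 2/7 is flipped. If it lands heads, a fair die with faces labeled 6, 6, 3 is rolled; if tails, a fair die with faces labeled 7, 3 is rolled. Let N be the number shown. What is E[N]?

5

E[N | heads] = (6+6+3)/3 = 5.
E[N | tails] = (7+3)/2 = 5.
By the law of total expectation,
E[N] = (2/7)·(5) + (5/7)·(5) = 5.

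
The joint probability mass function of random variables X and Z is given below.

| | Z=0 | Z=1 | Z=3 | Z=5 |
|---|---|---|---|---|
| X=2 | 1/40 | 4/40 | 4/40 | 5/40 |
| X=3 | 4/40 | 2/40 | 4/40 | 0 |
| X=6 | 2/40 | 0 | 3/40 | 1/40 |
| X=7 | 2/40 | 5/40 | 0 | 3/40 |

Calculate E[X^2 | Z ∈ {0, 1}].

P(Z ∈ {0, 1}) = 1/2.
Σ X^2·P over the event = 4·(1/40) + 4·(4/40) + 9·(4/40) + 9·(2/40) + 36·(2/40) + 49·(2/40) + 49·(5/40) = 489/40.
E[X^2 | Z ∈ {0, 1}] = (489/40) / (1/2) = 489/20.

489/20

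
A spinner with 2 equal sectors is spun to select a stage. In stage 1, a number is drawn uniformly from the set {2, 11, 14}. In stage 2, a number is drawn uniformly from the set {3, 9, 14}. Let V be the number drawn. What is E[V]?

53/6

E[V | stage 1] = (2+11+14)/3 = 9.
E[V | stage 2] = (3+9+14)/3 = 26/3.
By the law of total expectation,
E[V] = (1/2)·(9) + (1/2)·(26/3) = 53/6.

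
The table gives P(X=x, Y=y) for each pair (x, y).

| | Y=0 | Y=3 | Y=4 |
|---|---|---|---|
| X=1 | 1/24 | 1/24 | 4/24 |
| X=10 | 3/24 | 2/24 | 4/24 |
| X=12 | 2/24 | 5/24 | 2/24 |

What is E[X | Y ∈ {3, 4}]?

P(Y ∈ {3, 4}) = 3/4.
Σ X·P over the event = 1·(1/24) + 1·(4/24) + 10·(2/24) + 10·(4/24) + 12·(5/24) + 12·(2/24) = 149/24.
E[X | Y ∈ {3, 4}] = (149/24) / (3/4) = 149/18.

149/18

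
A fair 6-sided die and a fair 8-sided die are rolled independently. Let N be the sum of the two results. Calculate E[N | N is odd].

P(N is odd) = 1/2.
Σ over the event: 3·1/24 + 5·1/12 + 7·1/8 + 9·1/8 + 11·1/12 + 13·1/24 = 4.
E[N | N is odd] = (4) / (1/2) = 8.

8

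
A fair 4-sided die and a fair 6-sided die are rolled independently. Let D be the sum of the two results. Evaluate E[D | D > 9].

P(D > 9) = 1/24.
Σ over the event: 10·1/24 = 5/12.
E[D | D > 9] = (5/12) / (1/24) = 10.

10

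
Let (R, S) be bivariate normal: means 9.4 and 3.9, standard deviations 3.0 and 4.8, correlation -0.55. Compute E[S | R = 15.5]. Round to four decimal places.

-1.4680

E[S | R=x] = μ_S + ρ(σ_S/σ_R)(x − μ_R) for jointly normal variables.
E[S | R=15.5] = 3.9 + (-0.55)·(4.8/3.0)·(15.5 − (9.4)) = 3.9 + (-0.88)·(6.1) = -1.4680.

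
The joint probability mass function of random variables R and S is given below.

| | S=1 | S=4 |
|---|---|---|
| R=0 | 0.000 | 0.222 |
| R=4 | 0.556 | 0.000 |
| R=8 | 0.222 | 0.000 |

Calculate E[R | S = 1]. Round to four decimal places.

5.1414

P(S = 1) = 0.778.
Σ R·P over the event = 4·(0.556) + 8·(0.222) = 4.000.
E[R | S = 1] = (4.000) / (0.778) = 5.1414.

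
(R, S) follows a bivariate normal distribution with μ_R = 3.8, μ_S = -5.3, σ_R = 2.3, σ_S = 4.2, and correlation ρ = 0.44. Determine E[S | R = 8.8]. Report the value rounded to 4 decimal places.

E[S | R=x] = μ_S + ρ(σ_S/σ_R)(x − μ_R) for jointly normal variables.
E[S | R=8.8] = -5.3 + (0.44)·(4.2/2.3)·(8.8 − (3.8)) = -5.3 + (0.80348)·(5) = -1.2826.

-1.2826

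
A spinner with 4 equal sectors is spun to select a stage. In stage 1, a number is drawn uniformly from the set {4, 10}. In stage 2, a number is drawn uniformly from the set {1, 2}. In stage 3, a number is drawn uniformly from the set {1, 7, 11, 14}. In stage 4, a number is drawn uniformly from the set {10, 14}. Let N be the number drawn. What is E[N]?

115/16

E[N | stage 1] = (4+10)/2 = 7.
E[N | stage 2] = (1+2)/2 = 3/2.
E[N | stage 3] = (1+7+11+14)/4 = 33/4.
E[N | stage 4] = (10+14)/2 = 12.
E[N] = (1/4)·(7) + (1/4)·(3/2) + (1/4)·(33/4) + (1/4)·(12) = 115/16.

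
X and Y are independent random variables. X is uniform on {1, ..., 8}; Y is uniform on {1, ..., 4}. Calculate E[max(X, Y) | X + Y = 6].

P(X + Y = 6) = 1/8.
Summing max(X,Y)·P(x,y) over outcomes with X + Y = 6 gives 1/2.
E[max(X, Y) | X + Y = 6] = (1/2) / (1/8) = 4.

4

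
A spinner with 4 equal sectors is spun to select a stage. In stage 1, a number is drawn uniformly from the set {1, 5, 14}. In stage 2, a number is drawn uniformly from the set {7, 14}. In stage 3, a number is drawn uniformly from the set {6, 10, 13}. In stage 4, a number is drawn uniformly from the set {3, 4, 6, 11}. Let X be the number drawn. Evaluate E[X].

197/24

E[X | stage 1] = (1+5+14)/3 = 20/3.
E[X | stage 2] = (7+14)/2 = 21/2.
E[X | stage 3] = (6+10+13)/3 = 29/3.
E[X | stage 4] = (3+4+6+11)/4 = 6.
E[X] = (1/4)·(20/3) + (1/4)·(21/2) + (1/4)·(29/3) + (1/4)·(6) = 197/24.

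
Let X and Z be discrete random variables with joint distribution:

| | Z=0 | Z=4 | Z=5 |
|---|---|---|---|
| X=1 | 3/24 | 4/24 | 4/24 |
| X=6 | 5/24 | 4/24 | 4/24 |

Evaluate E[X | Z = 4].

P(Z = 4) = 1/3.
Σ X·P over the event = 1·(4/24) + 6·(4/24) = 7/6.
E[X | Z = 4] = (7/6) / (1/3) = 7/2.

7/2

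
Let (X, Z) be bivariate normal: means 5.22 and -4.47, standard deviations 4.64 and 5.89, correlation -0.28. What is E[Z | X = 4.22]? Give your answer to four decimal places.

-4.1146

E[Z | X=x] = μ_Z + ρ(σ_Z/σ_X)(x − μ_X) for jointly normal variables.
E[Z | X=4.22] = -4.47 + (-0.28)·(5.89/4.64)·(4.22 − (5.22)) = -4.47 + (-0.35543)·(-1) = -4.1146.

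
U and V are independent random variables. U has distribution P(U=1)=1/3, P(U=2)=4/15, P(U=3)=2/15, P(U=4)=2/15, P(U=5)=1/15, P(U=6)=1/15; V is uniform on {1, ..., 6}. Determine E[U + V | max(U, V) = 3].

14/3

P(max(U, V) = 3) = 1/6.
Summing (U+V)·P(x,y) over outcomes with max(U, V) = 3 gives 7/9.
E[U + V | max(U, V) = 3] = (7/9) / (1/6) = 14/3.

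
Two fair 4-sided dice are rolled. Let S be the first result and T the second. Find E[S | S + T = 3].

3/2

Outcomes with S + T = 3: (1,2), (2,1), each with probability 1/16.
E[S | S + T = 3] = (1 + 2) / 2 = 3/2.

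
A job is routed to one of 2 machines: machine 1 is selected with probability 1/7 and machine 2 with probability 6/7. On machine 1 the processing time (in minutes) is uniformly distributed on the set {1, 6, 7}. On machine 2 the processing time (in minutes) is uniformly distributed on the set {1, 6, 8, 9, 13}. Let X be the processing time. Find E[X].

736/105

E[X | machine 1] = (1+6+7)/3 = 14/3.
E[X | machine 2] = (1+6+8+9+13)/5 = 37/5.
By the law of total expectation,
E[X] = (1/7)·(14/3) + (6/7)·(37/5) = 736/105.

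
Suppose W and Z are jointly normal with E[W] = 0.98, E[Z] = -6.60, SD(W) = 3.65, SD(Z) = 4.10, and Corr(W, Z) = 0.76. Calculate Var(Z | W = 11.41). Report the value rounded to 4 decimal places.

For a bivariate normal, Var(Z | W=x) = σ_Z²(1 − ρ²).
Var(Z | W=11.41) = (4.10)²·(1 − (0.76)²) = 16.81·0.4224 = 7.1005.

7.1005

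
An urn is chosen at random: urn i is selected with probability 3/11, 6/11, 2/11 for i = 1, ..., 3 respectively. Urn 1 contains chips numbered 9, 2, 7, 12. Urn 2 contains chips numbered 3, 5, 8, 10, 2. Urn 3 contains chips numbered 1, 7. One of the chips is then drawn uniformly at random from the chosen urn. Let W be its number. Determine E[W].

E[W | urn 1] = (9+2+7+12)/4 = 15/2.
E[W | urn 2] = (3+5+8+10+2)/5 = 28/5.
E[W | urn 3] = (1+7)/2 = 4.
E[W] = (3/11)·(15/2) + (6/11)·(28/5) + (2/11)·(4) = 641/110.

641/110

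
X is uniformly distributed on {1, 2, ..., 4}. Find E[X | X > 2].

Given X > 2, X is equally likely to be any of {3, 4}.
E[X | X > 2] = (3 + 4) / 2 = 7/2.

7/2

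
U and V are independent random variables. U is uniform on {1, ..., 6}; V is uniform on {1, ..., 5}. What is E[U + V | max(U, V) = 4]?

44/7

P(max(U, V) = 4) = 7/30.
Summing (U+V)·P(x,y) over outcomes with max(U, V) = 4 gives 22/15.
E[U + V | max(U, V) = 4] = (22/15) / (7/30) = 44/7.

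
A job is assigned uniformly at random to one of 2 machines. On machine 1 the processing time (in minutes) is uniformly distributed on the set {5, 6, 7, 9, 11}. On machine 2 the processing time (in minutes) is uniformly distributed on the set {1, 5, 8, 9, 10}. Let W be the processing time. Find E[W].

71/10

E[W | machine 1] = (5+6+7+9+11)/5 = 38/5.
E[W | machine 2] = (1+5+8+9+10)/5 = 33/5.
By the law of total expectation,
E[W] = (1/2)·(38/5) + (1/2)·(33/5) = 71/10.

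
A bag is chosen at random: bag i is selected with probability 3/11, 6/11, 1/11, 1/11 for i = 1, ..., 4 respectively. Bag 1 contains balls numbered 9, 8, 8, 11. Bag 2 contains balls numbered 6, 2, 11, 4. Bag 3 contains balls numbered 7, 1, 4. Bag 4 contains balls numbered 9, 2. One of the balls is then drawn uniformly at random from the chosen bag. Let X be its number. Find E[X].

E[X | bag 1] = (9+8+8+11)/4 = 9.
E[X | bag 2] = (6+2+11+4)/4 = 23/4.
E[X | bag 3] = (7+1+4)/3 = 4.
E[X | bag 4] = (9+2)/2 = 11/2.
E[X] = (3/11)·(9) + (6/11)·(23/4) + (1/11)·(4) + (1/11)·(11/2) = 71/11.

71/11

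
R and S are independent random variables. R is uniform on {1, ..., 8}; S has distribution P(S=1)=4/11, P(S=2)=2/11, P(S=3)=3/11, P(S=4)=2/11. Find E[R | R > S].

116/21

P(R > S) = 63/88.
Summing R·P(x,y) over outcomes with R > S gives 87/22.
E[R | R > S] = (87/22) / (63/88) = 116/21.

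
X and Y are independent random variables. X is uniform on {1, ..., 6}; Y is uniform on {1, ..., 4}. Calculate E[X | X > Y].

P(X > Y) = 7/12.
Summing X·P(x,y) over outcomes with X > Y gives 8/3.
E[X | X > Y] = (8/3) / (7/12) = 32/7.

32/7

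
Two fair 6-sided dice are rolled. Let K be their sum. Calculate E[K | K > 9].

32/3

P(K > 9) = 1/6.
Σ over the event: 10·1/12 + 11·1/18 + 12·1/36 = 16/9.
E[K | K > 9] = (16/9) / (1/6) = 32/3.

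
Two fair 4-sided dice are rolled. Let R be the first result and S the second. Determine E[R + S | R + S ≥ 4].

P(R + S ≥ 4) = 13/16.
Summing (R+S)·P(x,y) over outcomes with R + S ≥ 4 gives 9/2.
E[R + S | R + S ≥ 4] = (9/2) / (13/16) = 72/13.

72/13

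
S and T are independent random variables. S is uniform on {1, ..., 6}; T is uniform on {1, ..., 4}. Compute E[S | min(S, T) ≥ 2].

4

P(min(S, T) ≥ 2) = 5/8.
Summing S·P(x,y) over outcomes with min(S, T) ≥ 2 gives 5/2.
E[S | min(S, T) ≥ 2] = (5/2) / (5/8) = 4.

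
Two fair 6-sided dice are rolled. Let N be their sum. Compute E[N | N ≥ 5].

P(N ≥ 5) = 5/6.
Σ over the event: 5·1/9 + 6·5/36 + 7·1/6 + 8·5/36 + 9·1/9 + 10·1/12 + 11·1/18 + 12·1/36 = 58/9.
E[N | N ≥ 5] = (58/9) / (5/6) = 116/15.

116/15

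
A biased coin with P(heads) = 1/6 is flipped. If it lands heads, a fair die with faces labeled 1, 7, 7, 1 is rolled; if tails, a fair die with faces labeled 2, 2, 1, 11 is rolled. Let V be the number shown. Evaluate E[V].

E[V | heads] = (1+7+7+1)/4 = 4.
E[V | tails] = (2+2+1+11)/4 = 4.
E[V] = (1/6)·(4) + (5/6)·(4) = 4.

4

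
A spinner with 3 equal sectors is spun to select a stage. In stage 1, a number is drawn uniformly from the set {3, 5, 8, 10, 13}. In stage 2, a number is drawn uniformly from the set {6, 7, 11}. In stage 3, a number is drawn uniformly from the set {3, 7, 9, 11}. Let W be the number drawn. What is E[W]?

E[W | stage 1] = (3+5+8+10+13)/5 = 39/5.
E[W | stage 2] = (6+7+11)/3 = 8.
E[W | stage 3] = (3+7+9+11)/4 = 15/2.
By the law of total expectation,
E[W] = (1/3)·(39/5) + (1/3)·(8) + (1/3)·(15/2) = 233/30.

233/30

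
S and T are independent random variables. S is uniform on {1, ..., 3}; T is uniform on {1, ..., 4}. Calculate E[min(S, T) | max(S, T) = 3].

Outcomes with max(S, T) = 3: (1,3), (2,3), (3,1), (3,2), (3,3), each with probability 1/12.
E[min(S, T) | max(S, T) = 3] = (1 + 2 + 1 + 2 + 3) / 5 = 9/5.

9/5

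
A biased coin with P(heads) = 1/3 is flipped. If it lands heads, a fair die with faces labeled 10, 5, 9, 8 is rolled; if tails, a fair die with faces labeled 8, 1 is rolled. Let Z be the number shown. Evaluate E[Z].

17/3

E[Z | heads] = (10+5+9+8)/4 = 8.
E[Z | tails] = (8+1)/2 = 9/2.
E[Z] = (1/3)·(8) + (2/3)·(9/2) = 17/3.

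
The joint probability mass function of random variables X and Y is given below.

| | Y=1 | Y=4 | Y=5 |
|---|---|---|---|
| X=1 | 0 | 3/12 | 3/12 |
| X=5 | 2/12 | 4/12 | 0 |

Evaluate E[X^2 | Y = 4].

P(Y = 4) = 7/12.
Σ X^2·P over the event = 1·(3/12) + 25·(4/12) = 103/12.
E[X^2 | Y = 4] = (103/12) / (7/12) = 103/7.

103/7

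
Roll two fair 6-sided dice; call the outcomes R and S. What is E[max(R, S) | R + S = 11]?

Outcomes with R + S = 11: (5,6), (6,5), each with probability 1/36.
E[max(R, S) | R + S = 11] = (6 + 6) / 2 = 6.

6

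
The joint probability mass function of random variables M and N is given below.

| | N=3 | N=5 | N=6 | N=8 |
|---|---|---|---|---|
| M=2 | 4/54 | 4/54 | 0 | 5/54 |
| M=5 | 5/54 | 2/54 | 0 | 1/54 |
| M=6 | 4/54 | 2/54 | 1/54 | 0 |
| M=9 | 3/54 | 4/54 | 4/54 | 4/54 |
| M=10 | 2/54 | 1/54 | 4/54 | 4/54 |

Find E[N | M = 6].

P(M = 6) = 7/54.
Summing N·P(M=x,N=y) over the conditioning event gives 14/27.
E[N | M = 6] = (14/27) / (7/54) = 4.

4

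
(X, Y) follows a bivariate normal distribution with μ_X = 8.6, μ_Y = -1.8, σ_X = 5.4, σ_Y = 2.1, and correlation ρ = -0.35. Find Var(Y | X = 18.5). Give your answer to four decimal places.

3.8698

The conditional variance in a bivariate normal is σ_Y²(1 − ρ²), independent of x.
Var(Y | X=18.5) = (2.1)²·(1 − (-0.35)²) = 4.41·0.8775 = 3.8698.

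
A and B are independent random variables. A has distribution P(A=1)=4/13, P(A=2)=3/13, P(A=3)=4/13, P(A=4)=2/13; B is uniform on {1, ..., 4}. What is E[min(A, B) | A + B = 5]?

20/13

P(A + B = 5) = 1/4.
Summing min(A,B)·P(x,y) over outcomes with A + B = 5 gives 5/13.
E[min(A, B) | A + B = 5] = (5/13) / (1/4) = 20/13.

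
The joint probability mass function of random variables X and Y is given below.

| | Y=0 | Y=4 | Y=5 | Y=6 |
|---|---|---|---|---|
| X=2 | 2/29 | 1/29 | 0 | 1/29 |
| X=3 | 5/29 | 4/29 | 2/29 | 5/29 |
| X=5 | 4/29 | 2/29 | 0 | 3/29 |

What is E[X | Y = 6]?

P(Y = 6) = 9/29.
Σ X·P over the event = 2·(1/29) + 3·(5/29) + 5·(3/29) = 32/29.
E[X | Y = 6] = (32/29) / (9/29) = 32/9.

32/9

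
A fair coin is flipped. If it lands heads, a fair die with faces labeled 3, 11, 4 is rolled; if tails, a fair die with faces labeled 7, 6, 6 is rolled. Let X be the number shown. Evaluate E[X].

37/6

E[X | heads] = (3+11+4)/3 = 6.
E[X | tails] = (7+6+6)/3 = 19/3.
E[X] = (1/2)·(6) + (1/2)·(19/3) = 37/6.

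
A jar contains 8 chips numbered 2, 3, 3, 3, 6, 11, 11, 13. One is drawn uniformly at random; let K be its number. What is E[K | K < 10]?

P(K < 10) = 5/8.
Σ over the event: 2·1/8 + 3·3/8 + 6·1/8 = 17/8.
E[K | K < 10] = (17/8) / (5/8) = 17/5.

17/5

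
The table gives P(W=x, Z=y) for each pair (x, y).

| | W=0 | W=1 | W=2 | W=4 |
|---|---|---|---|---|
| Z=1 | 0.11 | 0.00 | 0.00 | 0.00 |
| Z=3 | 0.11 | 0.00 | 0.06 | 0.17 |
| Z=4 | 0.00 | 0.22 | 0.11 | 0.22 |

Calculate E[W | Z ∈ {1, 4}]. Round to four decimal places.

2.0000

P(Z ∈ {1, 4}) = 0.66.
Σ W·P over the event = 0·(0.11) + 1·(0.22) + 2·(0.11) + 4·(0.22) = 1.32.
E[W | Z ∈ {1, 4}] = (1.32) / (0.66) = 2.0000.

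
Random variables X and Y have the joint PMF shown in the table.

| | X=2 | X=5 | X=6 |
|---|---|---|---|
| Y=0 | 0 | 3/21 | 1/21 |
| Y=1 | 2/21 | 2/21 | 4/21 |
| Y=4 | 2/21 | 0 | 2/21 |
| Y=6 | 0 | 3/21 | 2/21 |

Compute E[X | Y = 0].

P(Y = 0) = 4/21.
Σ X·P over the event = 5·(3/21) + 6·(1/21) = 1.
E[X | Y = 0] = (1) / (4/21) = 21/4.

21/4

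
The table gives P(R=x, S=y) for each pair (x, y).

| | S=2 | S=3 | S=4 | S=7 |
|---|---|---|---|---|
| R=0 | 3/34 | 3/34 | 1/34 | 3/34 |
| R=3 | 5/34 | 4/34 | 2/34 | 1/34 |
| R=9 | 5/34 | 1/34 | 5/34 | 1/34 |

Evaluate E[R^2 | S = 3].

P(S = 3) = 4/17.
Σ R^2·P over the event = 0·(3/34) + 9·(4/34) + 81·(1/34) = 117/34.
E[R^2 | S = 3] = (117/34) / (4/17) = 117/8.

117/8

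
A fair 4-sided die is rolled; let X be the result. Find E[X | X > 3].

4

Given X > 3, X is equally likely to be any of {4}.
E[X | X > 3] = (4) / 1 = 4.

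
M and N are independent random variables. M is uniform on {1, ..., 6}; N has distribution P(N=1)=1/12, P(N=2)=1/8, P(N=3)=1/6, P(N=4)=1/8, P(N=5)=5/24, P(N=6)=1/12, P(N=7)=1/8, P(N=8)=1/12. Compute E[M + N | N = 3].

13/2

P(N = 3) = 1/6.
Summing (M+N)·P(x,y) over outcomes with N = 3 gives 13/12.
E[M + N | N = 3] = (13/12) / (1/6) = 13/2.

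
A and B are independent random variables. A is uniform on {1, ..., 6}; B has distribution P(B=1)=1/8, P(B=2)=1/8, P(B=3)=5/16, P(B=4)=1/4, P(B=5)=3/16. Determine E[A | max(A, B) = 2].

5/3

P(max(A, B) = 2) = 1/16.
Summing A·P(x,y) over outcomes with max(A, B) = 2 gives 5/48.
E[A | max(A, B) = 2] = (5/48) / (1/16) = 5/3.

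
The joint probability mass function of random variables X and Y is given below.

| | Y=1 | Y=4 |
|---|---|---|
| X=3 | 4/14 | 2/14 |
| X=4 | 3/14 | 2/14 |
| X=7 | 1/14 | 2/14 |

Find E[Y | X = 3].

2

P(X = 3) = 3/7.
Σ Y·P over the event = 1·(4/14) + 4·(2/14) = 6/7.
E[Y | X = 3] = (6/7) / (3/7) = 2.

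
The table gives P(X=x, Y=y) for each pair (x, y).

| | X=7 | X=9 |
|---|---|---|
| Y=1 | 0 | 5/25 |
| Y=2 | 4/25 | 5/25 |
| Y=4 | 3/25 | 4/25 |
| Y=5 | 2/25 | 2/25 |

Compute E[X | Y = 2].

P(Y = 2) = 9/25.
Σ X·P over the event = 7·(4/25) + 9·(5/25) = 73/25.
E[X | Y = 2] = (73/25) / (9/25) = 73/9.

73/9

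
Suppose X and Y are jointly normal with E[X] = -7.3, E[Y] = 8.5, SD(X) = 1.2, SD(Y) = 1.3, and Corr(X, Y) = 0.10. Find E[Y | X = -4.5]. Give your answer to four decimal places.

8.8033

E[Y | X=x] = μ_Y + ρ(σ_Y/σ_X)(x − μ_X) for jointly normal variables.
E[Y | X=-4.5] = 8.5 + (0.10)·(1.3/1.2)·(-4.5 − (-7.3)) = 8.5 + (0.10833)·(2.8) = 8.8033.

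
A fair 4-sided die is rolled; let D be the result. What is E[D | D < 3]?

Given D < 3, D is equally likely to be any of {1, 2}.
E[D | D < 3] = (1 + 2) / 2 = 3/2.

3/2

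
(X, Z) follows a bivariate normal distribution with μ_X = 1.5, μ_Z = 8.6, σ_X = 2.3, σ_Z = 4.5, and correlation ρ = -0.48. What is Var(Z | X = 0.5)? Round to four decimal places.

15.5844

The conditional variance in a bivariate normal is σ_Z²(1 − ρ²), independent of x.
Var(Z | X=0.5) = (4.5)²·(1 − (-0.48)²) = 20.25·0.7696 = 15.5844.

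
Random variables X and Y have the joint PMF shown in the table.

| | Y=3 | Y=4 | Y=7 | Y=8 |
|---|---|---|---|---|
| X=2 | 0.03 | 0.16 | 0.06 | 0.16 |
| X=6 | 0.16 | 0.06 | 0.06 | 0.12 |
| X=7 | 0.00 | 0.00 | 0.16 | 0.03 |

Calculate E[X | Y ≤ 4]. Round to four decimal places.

P(Y ≤ 4) = 0.41.
Σ X·P over the event = 2·(0.03) + 2·(0.16) + 6·(0.16) + 6·(0.06) = 1.70.
E[X | Y ≤ 4] = (1.70) / (0.41) = 4.1463.

4.1463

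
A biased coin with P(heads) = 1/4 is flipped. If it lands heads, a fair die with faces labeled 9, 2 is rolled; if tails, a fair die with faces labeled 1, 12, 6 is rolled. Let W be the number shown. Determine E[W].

E[W | heads] = (9+2)/2 = 11/2.
E[W | tails] = (1+12+6)/3 = 19/3.
E[W] = (1/4)·(11/2) + (3/4)·(19/3) = 49/8.

49/8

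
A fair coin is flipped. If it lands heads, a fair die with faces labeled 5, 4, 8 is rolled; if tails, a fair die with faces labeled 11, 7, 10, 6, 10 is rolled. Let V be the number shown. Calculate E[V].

E[V | heads] = (5+4+8)/3 = 17/3.
E[V | tails] = (11+7+10+6+10)/5 = 44/5.
By the law of total expectation,
E[V] = (1/2)·(17/3) + (1/2)·(44/5) = 217/30.

217/30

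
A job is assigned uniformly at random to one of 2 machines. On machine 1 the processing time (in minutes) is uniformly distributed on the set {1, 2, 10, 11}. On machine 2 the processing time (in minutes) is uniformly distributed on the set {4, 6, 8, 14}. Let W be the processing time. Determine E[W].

7

E[W | machine 1] = (1+2+10+11)/4 = 6.
E[W | machine 2] = (4+6+8+14)/4 = 8.
E[W] = (1/2)·(6) + (1/2)·(8) = 7.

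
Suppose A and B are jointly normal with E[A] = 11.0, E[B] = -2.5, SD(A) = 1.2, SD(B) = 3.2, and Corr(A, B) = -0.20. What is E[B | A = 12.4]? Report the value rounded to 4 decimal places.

-3.2467

The regression of B on A has slope ρ·σ_B/σ_A and passes through (μ_A, μ_B).
E[B | A=12.4] = -2.5 + (-0.20)·(3.2/1.2)·(12.4 − (11.0)) = -2.5 + (-0.53333)·(1.4) = -3.2467.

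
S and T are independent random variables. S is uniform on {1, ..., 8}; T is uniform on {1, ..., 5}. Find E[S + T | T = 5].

Outcomes with T = 5: (1,5), (2,5), (3,5), (4,5), (5,5), (6,5), (7,5), (8,5), each with probability 1/40.
E[S + T | T = 5] = (6 + 7 + 8 + 9 + 10 + 11 + 12 + 13) / 8 = 19/2.

19/2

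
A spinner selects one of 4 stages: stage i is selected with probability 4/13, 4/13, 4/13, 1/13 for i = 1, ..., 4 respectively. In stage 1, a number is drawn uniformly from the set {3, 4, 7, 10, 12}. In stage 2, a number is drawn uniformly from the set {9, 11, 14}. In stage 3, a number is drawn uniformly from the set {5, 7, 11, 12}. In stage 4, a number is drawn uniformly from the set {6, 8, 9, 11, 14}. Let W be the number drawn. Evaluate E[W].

E[W | stage 1] = (3+4+7+10+12)/5 = 36/5.
E[W | stage 2] = (9+11+14)/3 = 34/3.
E[W | stage 3] = (5+7+11+12)/4 = 35/4.
E[W | stage 4] = (6+8+9+11+14)/5 = 48/5.
By the law of total expectation,
E[W] = (4/13)·(36/5) + (4/13)·(34/3) + (4/13)·(35/4) + (1/13)·(48/5) = 137/15.

137/15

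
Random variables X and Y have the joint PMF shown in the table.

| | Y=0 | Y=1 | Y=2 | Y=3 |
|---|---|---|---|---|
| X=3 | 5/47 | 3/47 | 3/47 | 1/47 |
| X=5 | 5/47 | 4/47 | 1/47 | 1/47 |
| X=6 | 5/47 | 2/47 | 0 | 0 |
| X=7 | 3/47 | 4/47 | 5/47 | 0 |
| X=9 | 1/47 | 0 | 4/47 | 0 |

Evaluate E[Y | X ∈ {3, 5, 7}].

P(X ∈ {3, 5, 7}) = 35/47.
Summing Y·P(X=x,Y=y) over the conditioning event gives 35/47.
E[Y | X ∈ {3, 5, 7}] = (35/47) / (35/47) = 1.

1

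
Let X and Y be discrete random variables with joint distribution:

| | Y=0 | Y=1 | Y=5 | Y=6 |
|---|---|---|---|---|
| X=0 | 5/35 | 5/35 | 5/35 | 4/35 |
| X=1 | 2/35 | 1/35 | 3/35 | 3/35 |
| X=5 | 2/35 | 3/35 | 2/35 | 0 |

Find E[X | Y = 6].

P(Y = 6) = 1/5.
Σ X·P over the event = 0·(4/35) + 1·(3/35) = 3/35.
E[X | Y = 6] = (3/35) / (1/5) = 3/7.

3/7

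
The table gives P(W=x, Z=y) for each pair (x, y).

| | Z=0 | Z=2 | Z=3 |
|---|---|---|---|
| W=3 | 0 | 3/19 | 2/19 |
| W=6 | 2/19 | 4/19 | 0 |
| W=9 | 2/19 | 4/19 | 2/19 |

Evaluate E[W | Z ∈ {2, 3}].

31/5

P(Z ∈ {2, 3}) = 15/19.
Σ W·P over the event = 3·(3/19) + 3·(2/19) + 6·(4/19) + 9·(4/19) + 9·(2/19) = 93/19.
E[W | Z ∈ {2, 3}] = (93/19) / (15/19) = 31/5.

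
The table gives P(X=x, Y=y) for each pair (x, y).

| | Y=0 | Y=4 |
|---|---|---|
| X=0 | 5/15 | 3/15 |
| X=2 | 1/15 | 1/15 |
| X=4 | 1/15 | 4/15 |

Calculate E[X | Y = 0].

6/7

P(Y = 0) = 7/15.
Σ X·P over the event = 0·(5/15) + 2·(1/15) + 4·(1/15) = 2/5.
E[X | Y = 0] = (2/5) / (7/15) = 6/7.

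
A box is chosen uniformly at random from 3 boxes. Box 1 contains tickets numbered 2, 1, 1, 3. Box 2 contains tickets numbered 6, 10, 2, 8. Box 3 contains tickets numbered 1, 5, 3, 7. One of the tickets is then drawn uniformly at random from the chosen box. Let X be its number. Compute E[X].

E[X | box 1] = (2+1+1+3)/4 = 7/4.
E[X | box 2] = (6+10+2+8)/4 = 13/2.
E[X | box 3] = (1+5+3+7)/4 = 4.
E[X] = (1/3)·(7/4) + (1/3)·(13/2) + (1/3)·(4) = 49/12.

49/12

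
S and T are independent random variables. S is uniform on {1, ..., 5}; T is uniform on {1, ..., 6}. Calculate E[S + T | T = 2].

5

Outcomes with T = 2: (1,2), (2,2), (3,2), (4,2), (5,2), each with probability 1/30.
E[S + T | T = 2] = (3 + 4 + 5 + 6 + 7) / 5 = 5.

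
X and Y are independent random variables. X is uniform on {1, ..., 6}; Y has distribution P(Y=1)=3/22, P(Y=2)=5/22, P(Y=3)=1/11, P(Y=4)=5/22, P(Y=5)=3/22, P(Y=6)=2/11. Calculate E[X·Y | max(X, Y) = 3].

P(max(X, Y) = 3) = 7/66.
Summing XY·P(x,y) over outcomes with max(X, Y) = 3 gives 25/44.
E[X·Y | max(X, Y) = 3] = (25/44) / (7/66) = 75/14.

75/14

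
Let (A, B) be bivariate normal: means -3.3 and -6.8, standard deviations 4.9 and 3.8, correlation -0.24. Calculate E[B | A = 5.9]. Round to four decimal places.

-8.5123

E[B | A=x] = μ_B + ρ(σ_B/σ_A)(x − μ_A) for jointly normal variables.
E[B | A=5.9] = -6.8 + (-0.24)·(3.8/4.9)·(5.9 − (-3.3)) = -6.8 + (-0.18612)·(9.2) = -8.5123.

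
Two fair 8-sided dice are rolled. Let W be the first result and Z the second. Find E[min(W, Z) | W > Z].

3

P(W > Z) = 7/16.
Summing min(W,Z)·P(x,y) over outcomes with W > Z gives 21/16.
E[min(W, Z) | W > Z] = (21/16) / (7/16) = 3.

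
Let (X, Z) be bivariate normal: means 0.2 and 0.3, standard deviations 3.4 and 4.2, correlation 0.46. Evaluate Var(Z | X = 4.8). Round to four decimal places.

13.9074

Var(Z | X=x) = (1 − ρ²)·σ_Z².
Var(Z | X=4.8) = (4.2)²·(1 − (0.46)²) = 17.64·0.7884 = 13.9074.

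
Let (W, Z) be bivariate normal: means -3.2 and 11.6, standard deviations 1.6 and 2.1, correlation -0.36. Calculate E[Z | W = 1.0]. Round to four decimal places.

9.6155

For a bivariate normal, E[Z | W=x] = μ_Z + ρ·(σ_Z/σ_W)·(x − μ_W).
E[Z | W=1.0] = 11.6 + (-0.36)·(2.1/1.6)·(1.0 − (-3.2)) = 11.6 + (-0.4725)·(4.2) = 9.6155.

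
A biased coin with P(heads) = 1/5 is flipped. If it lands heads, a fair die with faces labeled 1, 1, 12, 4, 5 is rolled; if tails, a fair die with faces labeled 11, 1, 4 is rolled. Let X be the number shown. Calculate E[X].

E[X | heads] = (1+1+12+4+5)/5 = 23/5.
E[X | tails] = (11+1+4)/3 = 16/3.
E[X] = (1/5)·(23/5) + (4/5)·(16/3) = 389/75.

389/75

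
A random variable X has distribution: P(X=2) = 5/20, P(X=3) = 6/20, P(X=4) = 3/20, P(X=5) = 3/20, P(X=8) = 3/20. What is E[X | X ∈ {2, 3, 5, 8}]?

67/17

P(X ∈ {2, 3, 5, 8}) = 17/20.
Σ over the event: 2·1/4 + 3·3/10 + 5·3/20 + 8·3/20 = 67/20.
E[X | X ∈ {2, 3, 5, 8}] = (67/20) / (17/20) = 67/17.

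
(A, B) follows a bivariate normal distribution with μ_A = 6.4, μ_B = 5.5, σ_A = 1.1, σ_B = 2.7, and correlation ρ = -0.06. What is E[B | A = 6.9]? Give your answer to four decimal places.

5.4264

The regression of B on A has slope ρ·σ_B/σ_A and passes through (μ_A, μ_B).
E[B | A=6.9] = 5.5 + (-0.06)·(2.7/1.1)·(6.9 − (6.4)) = 5.5 + (-0.14727)·(0.5) = 5.4264.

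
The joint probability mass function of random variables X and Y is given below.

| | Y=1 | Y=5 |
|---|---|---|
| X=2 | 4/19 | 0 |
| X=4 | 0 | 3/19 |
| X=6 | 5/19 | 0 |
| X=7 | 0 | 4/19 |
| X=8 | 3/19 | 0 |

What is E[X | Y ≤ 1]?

P(Y ≤ 1) = 12/19.
Summing X·P(X=x,Y=y) over the conditioning event gives 62/19.
E[X | Y ≤ 1] = (62/19) / (12/19) = 31/6.

31/6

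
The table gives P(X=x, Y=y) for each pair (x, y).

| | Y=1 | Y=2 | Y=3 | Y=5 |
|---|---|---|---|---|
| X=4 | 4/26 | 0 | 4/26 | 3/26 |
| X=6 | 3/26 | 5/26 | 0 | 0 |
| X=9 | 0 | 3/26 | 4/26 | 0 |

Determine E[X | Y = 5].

4

P(Y = 5) = 3/26.
Σ X·P over the event = 4·(3/26) = 6/13.
E[X | Y = 5] = (6/13) / (3/26) = 4.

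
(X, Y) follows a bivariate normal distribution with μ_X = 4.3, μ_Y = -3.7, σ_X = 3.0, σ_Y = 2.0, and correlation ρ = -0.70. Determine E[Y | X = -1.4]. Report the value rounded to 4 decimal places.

-1.0400

The regression of Y on X has slope ρ·σ_Y/σ_X and passes through (μ_X, μ_Y).
E[Y | X=-1.4] = -3.7 + (-0.70)·(2.0/3.0)·(-1.4 − (4.3)) = -3.7 + (-0.46667)·(-5.7) = -1.0400.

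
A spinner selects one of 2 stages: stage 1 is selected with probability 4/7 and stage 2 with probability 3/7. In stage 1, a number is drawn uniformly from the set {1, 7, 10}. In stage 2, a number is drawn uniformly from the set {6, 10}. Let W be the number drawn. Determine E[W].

48/7

E[W | stage 1] = (1+7+10)/3 = 6.
E[W | stage 2] = (6+10)/2 = 8.
By the law of total expectation,
E[W] = (4/7)·(6) + (3/7)·(8) = 48/7.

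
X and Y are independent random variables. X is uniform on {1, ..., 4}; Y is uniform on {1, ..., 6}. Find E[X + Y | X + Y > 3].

136/21

P(X + Y > 3) = 7/8.
Summing (X+Y)·P(x,y) over outcomes with X + Y > 3 gives 17/3.
E[X + Y | X + Y > 3] = (17/3) / (7/8) = 136/21.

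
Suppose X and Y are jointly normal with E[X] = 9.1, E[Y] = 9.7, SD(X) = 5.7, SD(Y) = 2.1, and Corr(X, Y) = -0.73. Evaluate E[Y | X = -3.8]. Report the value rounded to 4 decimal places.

13.1694

E[Y | X=x] = μ_Y + ρ(σ_Y/σ_X)(x − μ_X) for jointly normal variables.
E[Y | X=-3.8] = 9.7 + (-0.73)·(2.1/5.7)·(-3.8 − (9.1)) = 9.7 + (-0.268947)·(-12.9) = 13.1694.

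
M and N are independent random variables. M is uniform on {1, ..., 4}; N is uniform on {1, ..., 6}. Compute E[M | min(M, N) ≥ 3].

P(min(M, N) ≥ 3) = 1/3.
Summing M·P(x,y) over outcomes with min(M, N) ≥ 3 gives 7/6.
E[M | min(M, N) ≥ 3] = (7/6) / (1/3) = 7/2.

7/2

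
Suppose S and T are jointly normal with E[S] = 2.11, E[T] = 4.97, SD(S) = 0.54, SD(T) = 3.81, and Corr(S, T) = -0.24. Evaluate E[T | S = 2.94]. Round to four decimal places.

3.5645

For a bivariate normal, E[T | S=x] = μ_T + ρ·(σ_T/σ_S)·(x − μ_S).
E[T | S=2.94] = 4.97 + (-0.24)·(3.81/0.54)·(2.94 − (2.11)) = 4.97 + (-1.69333)·(0.83) = 3.5645.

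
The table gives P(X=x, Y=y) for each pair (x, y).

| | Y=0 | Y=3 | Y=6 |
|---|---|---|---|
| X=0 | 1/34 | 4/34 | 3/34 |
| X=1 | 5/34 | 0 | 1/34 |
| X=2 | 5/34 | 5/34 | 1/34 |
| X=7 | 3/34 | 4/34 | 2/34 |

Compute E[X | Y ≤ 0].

P(Y ≤ 0) = 7/17.
Σ X·P over the event = 0·(1/34) + 1·(5/34) + 2·(5/34) + 7·(3/34) = 18/17.
E[X | Y ≤ 0] = (18/17) / (7/17) = 18/7.

18/7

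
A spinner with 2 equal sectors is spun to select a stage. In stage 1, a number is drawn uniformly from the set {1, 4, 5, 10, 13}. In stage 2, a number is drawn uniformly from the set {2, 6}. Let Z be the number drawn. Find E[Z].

53/10

E[Z | stage 1] = (1+4+5+10+13)/5 = 33/5.
E[Z | stage 2] = (2+6)/2 = 4.
E[Z] = (1/2)·(33/5) + (1/2)·(4) = 53/10.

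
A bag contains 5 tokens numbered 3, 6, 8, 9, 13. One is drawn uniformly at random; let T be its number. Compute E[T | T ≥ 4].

P(T ≥ 4) = 4/5.
Σ over the event: 6·1/5 + 8·1/5 + 9·1/5 + 13·1/5 = 36/5.
E[T | T ≥ 4] = (36/5) / (4/5) = 9.

9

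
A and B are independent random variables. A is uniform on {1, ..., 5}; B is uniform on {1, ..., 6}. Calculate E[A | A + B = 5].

5/2

Outcomes with A + B = 5: (1,4), (2,3), (3,2), (4,1), each with probability 1/30.
E[A | A + B = 5] = (1 + 2 + 3 + 4) / 4 = 5/2.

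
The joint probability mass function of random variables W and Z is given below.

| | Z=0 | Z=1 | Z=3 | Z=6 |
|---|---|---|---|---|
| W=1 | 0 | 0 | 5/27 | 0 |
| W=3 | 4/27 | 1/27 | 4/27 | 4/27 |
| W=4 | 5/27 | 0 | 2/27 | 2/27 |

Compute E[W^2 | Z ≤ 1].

P(Z ≤ 1) = 10/27.
Σ W^2·P over the event = 9·(4/27) + 9·(1/27) + 16·(5/27) = 125/27.
E[W^2 | Z ≤ 1] = (125/27) / (10/27) = 25/2.

25/2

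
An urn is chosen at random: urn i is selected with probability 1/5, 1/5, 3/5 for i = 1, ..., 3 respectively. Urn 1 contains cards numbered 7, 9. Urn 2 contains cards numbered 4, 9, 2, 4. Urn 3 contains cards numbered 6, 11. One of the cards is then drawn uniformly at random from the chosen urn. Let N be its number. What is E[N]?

153/20

E[N | urn 1] = (7+9)/2 = 8.
E[N | urn 2] = (4+9+2+4)/4 = 19/4.
E[N | urn 3] = (6+11)/2 = 17/2.
E[N] = (1/5)·(8) + (1/5)·(19/4) + (3/5)·(17/2) = 153/20.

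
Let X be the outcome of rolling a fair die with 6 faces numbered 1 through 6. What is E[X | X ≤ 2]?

3/2

Given X ≤ 2, X is equally likely to be any of {1, 2}.
E[X | X ≤ 2] = (1 + 2) / 2 = 3/2.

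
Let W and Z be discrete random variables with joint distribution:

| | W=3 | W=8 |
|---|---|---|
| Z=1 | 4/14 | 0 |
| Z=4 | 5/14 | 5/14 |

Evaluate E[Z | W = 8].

4

P(W = 8) = 5/14.
Σ Z·P over the event = 4·(5/14) = 10/7.
E[Z | W = 8] = (10/7) / (5/14) = 4.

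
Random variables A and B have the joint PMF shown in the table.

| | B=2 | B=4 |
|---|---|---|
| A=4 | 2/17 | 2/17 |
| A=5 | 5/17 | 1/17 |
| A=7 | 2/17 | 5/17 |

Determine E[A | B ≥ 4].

P(B ≥ 4) = 8/17.
Σ A·P over the event = 4·(2/17) + 5·(1/17) + 7·(5/17) = 48/17.
E[A | B ≥ 4] = (48/17) / (8/17) = 6.

6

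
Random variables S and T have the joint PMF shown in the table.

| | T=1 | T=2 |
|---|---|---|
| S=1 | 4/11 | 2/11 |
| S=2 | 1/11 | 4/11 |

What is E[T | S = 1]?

P(S = 1) = 6/11.
Σ T·P over the event = 1·(4/11) + 2·(2/11) = 8/11.
E[T | S = 1] = (8/11) / (6/11) = 4/3.

4/3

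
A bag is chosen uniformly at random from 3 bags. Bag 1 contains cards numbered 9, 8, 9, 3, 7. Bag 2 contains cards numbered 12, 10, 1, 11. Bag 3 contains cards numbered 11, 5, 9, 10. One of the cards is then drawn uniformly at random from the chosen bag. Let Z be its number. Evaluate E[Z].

E[Z | bag 1] = (9+8+9+3+7)/5 = 36/5.
E[Z | bag 2] = (12+10+1+11)/4 = 17/2.
E[Z | bag 3] = (11+5+9+10)/4 = 35/4.
By the law of total expectation,
E[Z] = (1/3)·(36/5) + (1/3)·(17/2) + (1/3)·(35/4) = 163/20.

163/20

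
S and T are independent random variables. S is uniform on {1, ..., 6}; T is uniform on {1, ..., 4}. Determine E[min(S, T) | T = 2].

11/6

Outcomes with T = 2: (1,2), (2,2), (3,2), (4,2), (5,2), (6,2), each with probability 1/24.
E[min(S, T) | T = 2] = (1 + 2 + 2 + 2 + 2 + 2) / 6 = 11/6.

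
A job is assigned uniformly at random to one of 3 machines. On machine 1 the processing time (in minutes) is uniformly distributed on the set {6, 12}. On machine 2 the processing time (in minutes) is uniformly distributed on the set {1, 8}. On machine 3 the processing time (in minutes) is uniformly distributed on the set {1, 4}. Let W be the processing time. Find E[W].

E[W | machine 1] = (6+12)/2 = 9.
E[W | machine 2] = (1+8)/2 = 9/2.
E[W | machine 3] = (1+4)/2 = 5/2.
By the law of total expectation,
E[W] = (1/3)·(9) + (1/3)·(9/2) + (1/3)·(5/2) = 16/3.

16/3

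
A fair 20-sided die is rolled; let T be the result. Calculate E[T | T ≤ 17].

9

P(T ≤ 17) = 17/20.
E[T | T ≤ 17] = (153/20) / (17/20) = 9.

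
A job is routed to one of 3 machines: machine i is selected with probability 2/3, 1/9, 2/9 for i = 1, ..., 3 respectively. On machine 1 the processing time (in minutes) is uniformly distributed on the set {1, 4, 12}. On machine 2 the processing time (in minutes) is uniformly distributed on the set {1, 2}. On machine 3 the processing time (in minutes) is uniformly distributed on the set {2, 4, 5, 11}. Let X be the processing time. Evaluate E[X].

31/6

E[X | machine 1] = (1+4+12)/3 = 17/3.
E[X | machine 2] = (1+2)/2 = 3/2.
E[X | machine 3] = (2+4+5+11)/4 = 11/2.
E[X] = (2/3)·(17/3) + (1/9)·(3/2) + (2/9)·(11/2) = 31/6.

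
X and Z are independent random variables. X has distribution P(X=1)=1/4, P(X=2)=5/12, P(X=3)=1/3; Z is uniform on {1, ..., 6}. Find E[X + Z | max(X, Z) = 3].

97/20

P(max(X, Z) = 3) = 5/18.
Summing (X+Z)·P(x,y) over outcomes with max(X, Z) = 3 gives 97/72.
E[X + Z | max(X, Z) = 3] = (97/72) / (5/18) = 97/20.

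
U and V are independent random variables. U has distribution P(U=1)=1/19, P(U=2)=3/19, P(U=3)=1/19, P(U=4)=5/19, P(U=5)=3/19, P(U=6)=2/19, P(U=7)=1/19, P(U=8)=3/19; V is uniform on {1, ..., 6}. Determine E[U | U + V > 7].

63/11

P(U + V > 7) = 11/19.
Summing U·P(x,y) over outcomes with U + V > 7 gives 63/19.
E[U | U + V > 7] = (63/19) / (11/19) = 63/11.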